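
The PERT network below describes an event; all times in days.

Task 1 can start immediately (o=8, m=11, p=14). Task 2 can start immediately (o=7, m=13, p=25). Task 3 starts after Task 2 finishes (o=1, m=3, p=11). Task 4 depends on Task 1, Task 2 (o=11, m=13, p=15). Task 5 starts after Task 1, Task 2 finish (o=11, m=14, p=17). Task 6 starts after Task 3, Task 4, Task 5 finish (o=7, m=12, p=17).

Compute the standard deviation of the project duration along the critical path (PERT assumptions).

3.57 days

te_Task 1 = (8 + 4·11 + 14)/6 = 66/6 = 11; σ²_Task 1 = ((14−8)/6)² = 1.000
te_Task 2 = (7 + 4·13 + 25)/6 = 84/6 = 14; σ²_Task 2 = ((25−7)/6)² = 9.000
te_Task 3 = (1 + 4·3 + 11)/6 = 24/6 = 4; σ²_Task 3 = ((11−1)/6)² = 2.778
te_Task 4 = (11 + 4·13 + 15)/6 = 78/6 = 13; σ²_Task 4 = ((15−11)/6)² = 0.444
te_Task 5 = (11 + 4·14 + 17)/6 = 84/6 = 14; σ²_Task 5 = ((17−11)/6)² = 1.000
te_Task 6 = (7 + 4·12 + 17)/6 = 72/6 = 12; σ²_Task 6 = ((17−7)/6)² = 2.778

Forward pass:
ES_Task 1 = 0; EF_Task 1 = 11
ES_Task 2 = 0; EF_Task 2 = 14
ES_Task 3 = 14; EF_Task 3 = 14+4 = 18
ES_Task 4 = max(EF_Task 1=11, EF_Task 2=14) = 14; EF_Task 4 = 14+13 = 27
ES_Task 5 = max(EF_Task 1=11, EF_Task 2=14) = 14; EF_Task 5 = 14+14 = 28
ES_Task 6 = max(EF_Task 3=18, EF_Task 4=27, EF_Task 5=28) = 28; EF_Task 6 = 28+12 = 40
Expected project duration μ = 40 days. Critical path: Task 2 → Task 5 → Task 6.

Variance along critical path = 9.000 + 1.000 + 2.778 = 12.778
σ = √12.778 = 3.575 days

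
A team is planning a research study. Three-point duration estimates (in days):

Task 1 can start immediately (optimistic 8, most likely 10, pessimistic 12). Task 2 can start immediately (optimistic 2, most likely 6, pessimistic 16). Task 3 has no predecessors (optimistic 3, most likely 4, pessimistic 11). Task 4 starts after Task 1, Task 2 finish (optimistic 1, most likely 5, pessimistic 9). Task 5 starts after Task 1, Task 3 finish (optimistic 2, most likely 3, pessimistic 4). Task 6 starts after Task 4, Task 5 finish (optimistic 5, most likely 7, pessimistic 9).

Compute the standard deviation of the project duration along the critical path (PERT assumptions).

1.63 days

te_Task 1 = (8 + 4·10 + 12)/6 = 60/6 = 10; σ²_Task 1 = ((12−8)/6)² = 0.444
te_Task 2 = (2 + 4·6 + 16)/6 = 42/6 = 7; σ²_Task 2 = ((16−2)/6)² = 5.444
te_Task 3 = (3 + 4·4 + 11)/6 = 30/6 = 5; σ²_Task 3 = ((11−3)/6)² = 1.778
te_Task 4 = (1 + 4·5 + 9)/6 = 30/6 = 5; σ²_Task 4 = ((9−1)/6)² = 1.778
te_Task 5 = (2 + 4·3 + 4)/6 = 18/6 = 3; σ²_Task 5 = ((4−2)/6)² = 0.111
te_Task 6 = (5 + 4·7 + 9)/6 = 42/6 = 7; σ²_Task 6 = ((9−5)/6)² = 0.444

Forward pass:
ES_Task 1 = 0; EF_Task 1 = 10
ES_Task 2 = 0; EF_Task 2 = 7
ES_Task 3 = 0; EF_Task 3 = 5
ES_Task 4 = max(EF_Task 1=10, EF_Task 2=7) = 10; EF_Task 4 = 10+5 = 15
ES_Task 5 = max(EF_Task 1=10, EF_Task 3=5) = 10; EF_Task 5 = 10+3 = 13
ES_Task 6 = max(EF_Task 4=15, EF_Task 5=13) = 15; EF_Task 6 = 15+7 = 22
Expected project duration μ = 22 days. Critical path: Task 1 → Task 4 → Task 6.

Variance along critical path = 0.444 + 1.778 + 0.444 = 2.667
σ = √2.667 = 1.633 days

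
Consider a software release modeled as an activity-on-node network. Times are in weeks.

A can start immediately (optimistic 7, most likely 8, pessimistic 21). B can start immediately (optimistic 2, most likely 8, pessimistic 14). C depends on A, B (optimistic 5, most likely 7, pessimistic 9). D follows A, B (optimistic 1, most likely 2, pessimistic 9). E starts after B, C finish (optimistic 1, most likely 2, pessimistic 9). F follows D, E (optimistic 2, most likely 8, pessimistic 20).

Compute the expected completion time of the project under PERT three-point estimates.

te_A = (7 + 4·8 + 21)/6 = 60/6 = 10
te_B = (2 + 4·8 + 14)/6 = 48/6 = 8
te_C = (5 + 4·7 + 9)/6 = 42/6 = 7
te_D = (1 + 4·2 + 9)/6 = 18/6 = 3
te_E = (1 + 4·2 + 9)/6 = 18/6 = 3
te_F = (2 + 4·8 + 20)/6 = 54/6 = 9

Forward pass:
ES_A = 0; EF_A = 10
ES_B = 0; EF_B = 8
ES_C = max(EF_A=10, EF_B=8) = 10; EF_C = 10+7 = 17
ES_D = max(EF_A=10, EF_B=8) = 10; EF_D = 10+3 = 13
ES_E = max(EF_B=8, EF_C=17) = 17; EF_E = 17+3 = 20
ES_F = max(EF_D=13, EF_E=20) = 20; EF_F = 20+9 = 29
Expected project duration μ = 29 weeks. Critical path: A → C → E → F.

29 weeks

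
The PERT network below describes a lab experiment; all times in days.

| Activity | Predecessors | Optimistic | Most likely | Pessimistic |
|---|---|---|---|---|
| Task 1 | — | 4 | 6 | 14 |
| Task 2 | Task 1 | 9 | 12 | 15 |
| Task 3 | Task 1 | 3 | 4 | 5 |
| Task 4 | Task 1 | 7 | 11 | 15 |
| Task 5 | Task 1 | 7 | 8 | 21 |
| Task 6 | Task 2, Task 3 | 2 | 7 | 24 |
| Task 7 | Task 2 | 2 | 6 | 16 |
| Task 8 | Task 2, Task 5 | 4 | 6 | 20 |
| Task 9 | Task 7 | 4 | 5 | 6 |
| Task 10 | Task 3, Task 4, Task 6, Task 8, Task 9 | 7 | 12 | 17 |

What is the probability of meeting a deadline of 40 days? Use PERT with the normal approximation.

0.194

te_Task 1 = (4 + 4·6 + 14)/6 = 42/6 = 7; σ²_Task 1 = ((14−4)/6)² = 2.778
te_Task 2 = (9 + 4·12 + 15)/6 = 72/6 = 12; σ²_Task 2 = ((15−9)/6)² = 1.000
te_Task 3 = (3 + 4·4 + 5)/6 = 24/6 = 4; σ²_Task 3 = ((5−3)/6)² = 0.111
te_Task 4 = (7 + 4·11 + 15)/6 = 66/6 = 11; σ²_Task 4 = ((15−7)/6)² = 1.778
te_Task 5 = (7 + 4·8 + 21)/6 = 60/6 = 10; σ²_Task 5 = ((21−7)/6)² = 5.444
te_Task 6 = (2 + 4·7 + 24)/6 = 54/6 = 9; σ²_Task 6 = ((24−2)/6)² = 13.444
te_Task 7 = (2 + 4·6 + 16)/6 = 42/6 = 7; σ²_Task 7 = ((16−2)/6)² = 5.444
te_Task 8 = (4 + 4·6 + 20)/6 = 48/6 = 8; σ²_Task 8 = ((20−4)/6)² = 7.111
te_Task 9 = (4 + 4·5 + 6)/6 = 30/6 = 5; σ²_Task 9 = ((6−4)/6)² = 0.111
te_Task 10 = (7 + 4·12 + 17)/6 = 72/6 = 12; σ²_Task 10 = ((17−7)/6)² = 2.778

Forward pass:
ES_Task 1 = 0; EF_Task 1 = 7
ES_Task 2 = 7; EF_Task 2 = 7+12 = 19
ES_Task 3 = 7; EF_Task 3 = 7+4 = 11
ES_Task 4 = 7; EF_Task 4 = 7+11 = 18
ES_Task 5 = 7; EF_Task 5 = 7+10 = 17
ES_Task 6 = max(EF_Task 2=19, EF_Task 3=11) = 19; EF_Task 6 = 19+9 = 28
ES_Task 7 = 19; EF_Task 7 = 19+7 = 26
ES_Task 8 = max(EF_Task 2=19, EF_Task 5=17) = 19; EF_Task 8 = 19+8 = 27
ES_Task 9 = 26; EF_Task 9 = 26+5 = 31
ES_Task 10 = max(EF_Task 3=11, EF_Task 4=18, EF_Task 6=28, EF_Task 8=27, EF_Task 9=31) = 31; EF_Task 10 = 31+12 = 43
Expected project duration μ = 43 days. Critical path: Task 1 → Task 2 → Task 7 → Task 9 → Task 10.

Variance along critical path = 2.778 + 1.000 + 5.444 + 0.111 + 2.778 = 12.111; σ = √12.111 = 3.480 days.
Z = (40 − 43) / 3.480 = -0.862
P(T ≤ 40) = Φ(-0.862) ≈ 0.194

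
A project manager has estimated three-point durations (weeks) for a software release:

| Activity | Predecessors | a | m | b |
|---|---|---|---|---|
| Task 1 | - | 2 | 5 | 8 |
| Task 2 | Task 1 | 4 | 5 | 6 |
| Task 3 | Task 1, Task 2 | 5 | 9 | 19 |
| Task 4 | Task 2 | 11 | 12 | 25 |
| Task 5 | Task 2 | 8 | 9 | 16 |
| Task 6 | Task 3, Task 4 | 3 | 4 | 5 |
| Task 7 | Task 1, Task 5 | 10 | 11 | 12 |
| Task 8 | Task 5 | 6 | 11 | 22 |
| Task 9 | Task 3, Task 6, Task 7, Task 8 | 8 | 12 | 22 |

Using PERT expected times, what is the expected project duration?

45 weeks

te_Task 1 = (2 + 4·5 + 8)/6 = 30/6 = 5
te_Task 2 = (4 + 4·5 + 6)/6 = 30/6 = 5
te_Task 3 = (5 + 4·9 + 19)/6 = 60/6 = 10
te_Task 4 = (11 + 4·12 + 25)/6 = 84/6 = 14
te_Task 5 = (8 + 4·9 + 16)/6 = 60/6 = 10
te_Task 6 = (3 + 4·4 + 5)/6 = 24/6 = 4
te_Task 7 = (10 + 4·11 + 12)/6 = 66/6 = 11
te_Task 8 = (6 + 4·11 + 22)/6 = 72/6 = 12
te_Task 9 = (8 + 4·12 + 22)/6 = 78/6 = 13

Forward pass:
ES_Task 1 = 0; EF_Task 1 = 5
ES_Task 2 = 5; EF_Task 2 = 5+5 = 10
ES_Task 3 = max(EF_Task 1=5, EF_Task 2=10) = 10; EF_Task 3 = 10+10 = 20
ES_Task 4 = 10; EF_Task 4 = 10+14 = 24
ES_Task 5 = 10; EF_Task 5 = 10+10 = 20
ES_Task 6 = max(EF_Task 3=20, EF_Task 4=24) = 24; EF_Task 6 = 24+4 = 28
ES_Task 7 = max(EF_Task 1=5, EF_Task 5=20) = 20; EF_Task 7 = 20+11 = 31
ES_Task 8 = 20; EF_Task 8 = 20+12 = 32
ES_Task 9 = max(EF_Task 3=20, EF_Task 6=28, EF_Task 7=31, EF_Task 8=32) = 32; EF_Task 9 = 32+13 = 45
Expected project duration μ = 45 weeks. Critical path: Task 1 → Task 2 → Task 5 → Task 8 → Task 9.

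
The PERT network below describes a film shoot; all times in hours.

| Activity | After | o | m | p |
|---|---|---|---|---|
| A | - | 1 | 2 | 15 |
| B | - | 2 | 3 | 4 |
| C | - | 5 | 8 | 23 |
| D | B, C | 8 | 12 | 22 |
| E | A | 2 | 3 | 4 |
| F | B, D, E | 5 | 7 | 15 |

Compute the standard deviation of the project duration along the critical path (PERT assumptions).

4.15 hours

te_A = (1 + 4·2 + 15)/6 = 24/6 = 4; σ²_A = ((15−1)/6)² = 5.444
te_B = (2 + 4·3 + 4)/6 = 18/6 = 3; σ²_B = ((4−2)/6)² = 0.111
te_C = (5 + 4·8 + 23)/6 = 60/6 = 10; σ²_C = ((23−5)/6)² = 9.000
te_D = (8 + 4·12 + 22)/6 = 78/6 = 13; σ²_D = ((22−8)/6)² = 5.444
te_E = (2 + 4·3 + 4)/6 = 18/6 = 3; σ²_E = ((4−2)/6)² = 0.111
te_F = (5 + 4·7 + 15)/6 = 48/6 = 8; σ²_F = ((15−5)/6)² = 2.778

Forward pass:
ES_A = 0; EF_A = 4
ES_B = 0; EF_B = 3
ES_C = 0; EF_C = 10
ES_D = max(EF_B=3, EF_C=10) = 10; EF_D = 10+13 = 23
ES_E = 4; EF_E = 4+3 = 7
ES_F = max(EF_B=3, EF_D=23, EF_E=7) = 23; EF_F = 23+8 = 31
Expected project duration μ = 31 hours. Critical path: C → D → F.

Variance along critical path = 9.000 + 5.444 + 2.778 = 17.222
σ = √17.222 = 4.150 hours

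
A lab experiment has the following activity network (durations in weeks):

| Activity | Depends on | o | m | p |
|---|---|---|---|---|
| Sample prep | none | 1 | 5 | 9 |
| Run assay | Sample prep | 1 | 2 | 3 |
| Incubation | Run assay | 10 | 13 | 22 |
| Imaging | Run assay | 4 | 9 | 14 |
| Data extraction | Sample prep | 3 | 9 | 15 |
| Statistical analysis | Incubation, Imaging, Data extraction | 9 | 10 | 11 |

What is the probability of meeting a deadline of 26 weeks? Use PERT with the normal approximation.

0.021

te_Sample prep = (1 + 4·5 + 9)/6 = 30/6 = 5; σ²_Sample prep = ((9−1)/6)² = 1.778
te_Run assay = (1 + 4·2 + 3)/6 = 12/6 = 2; σ²_Run assay = ((3−1)/6)² = 0.111
te_Incubation = (10 + 4·13 + 22)/6 = 84/6 = 14; σ²_Incubation = ((22−10)/6)² = 4.000
te_Imaging = (4 + 4·9 + 14)/6 = 54/6 = 9; σ²_Imaging = ((14−4)/6)² = 2.778
te_Data extraction = (3 + 4·9 + 15)/6 = 54/6 = 9; σ²_Data extraction = ((15−3)/6)² = 4.000
te_Statistical analysis = (9 + 4·10 + 11)/6 = 60/6 = 10; σ²_Statistical analysis = ((11−9)/6)² = 0.111

Forward pass:
ES_Sample prep = 0; EF_Sample prep = 5
ES_Run assay = 5; EF_Run assay = 5+2 = 7
ES_Incubation = 7; EF_Incubation = 7+14 = 21
ES_Imaging = 7; EF_Imaging = 7+9 = 16
ES_Data extraction = 5; EF_Data extraction = 5+9 = 14
ES_Statistical analysis = max(EF_Incubation=21, EF_Imaging=16, EF_Data extraction=14) = 21; EF_Statistical analysis = 21+10 = 31
Expected project duration μ = 31 weeks. Critical path: Sample prep → Run assay → Incubation → Statistical analysis.

Variance along critical path = 1.778 + 0.111 + 4.000 + 0.111 = 6.000; σ = √6.000 = 2.449 weeks.
Z = (26 − 31) / 2.449 = -2.041
P(T ≤ 26) = Φ(-2.041) ≈ 0.021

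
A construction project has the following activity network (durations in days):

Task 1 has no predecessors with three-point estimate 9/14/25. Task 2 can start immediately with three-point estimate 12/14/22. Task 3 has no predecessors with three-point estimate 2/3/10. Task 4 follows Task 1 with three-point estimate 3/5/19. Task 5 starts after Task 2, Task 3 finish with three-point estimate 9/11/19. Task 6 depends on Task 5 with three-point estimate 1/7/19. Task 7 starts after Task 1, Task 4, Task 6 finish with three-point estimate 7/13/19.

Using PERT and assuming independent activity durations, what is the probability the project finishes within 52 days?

0.823

te_Task 1 = (9 + 4·14 + 25)/6 = 90/6 = 15; σ²_Task 1 = ((25−9)/6)² = 7.111
te_Task 2 = (12 + 4·14 + 22)/6 = 90/6 = 15; σ²_Task 2 = ((22−12)/6)² = 2.778
te_Task 3 = (2 + 4·3 + 10)/6 = 24/6 = 4; σ²_Task 3 = ((10−2)/6)² = 1.778
te_Task 4 = (3 + 4·5 + 19)/6 = 42/6 = 7; σ²_Task 4 = ((19−3)/6)² = 7.111
te_Task 5 = (9 + 4·11 + 19)/6 = 72/6 = 12; σ²_Task 5 = ((19−9)/6)² = 2.778
te_Task 6 = (1 + 4·7 + 19)/6 = 48/6 = 8; σ²_Task 6 = ((19−1)/6)² = 9.000
te_Task 7 = (7 + 4·13 + 19)/6 = 78/6 = 13; σ²_Task 7 = ((19−7)/6)² = 4.000

Forward pass:
ES_Task 1 = 0; EF_Task 1 = 15
ES_Task 2 = 0; EF_Task 2 = 15
ES_Task 3 = 0; EF_Task 3 = 4
ES_Task 4 = 15; EF_Task 4 = 15+7 = 22
ES_Task 5 = max(EF_Task 2=15, EF_Task 3=4) = 15; EF_Task 5 = 15+12 = 27
ES_Task 6 = 27; EF_Task 6 = 27+8 = 35
ES_Task 7 = max(EF_Task 1=15, EF_Task 4=22, EF_Task 6=35) = 35; EF_Task 7 = 35+13 = 48
Expected project duration μ = 48 days. Critical path: Task 2 → Task 5 → Task 6 → Task 7.

Variance along critical path = 2.778 + 2.778 + 9.000 + 4.000 = 18.556; σ = √18.556 = 4.308 days.
Z = (52 − 48) / 4.308 = 0.929
P(T ≤ 52) = Φ(0.929) ≈ 0.823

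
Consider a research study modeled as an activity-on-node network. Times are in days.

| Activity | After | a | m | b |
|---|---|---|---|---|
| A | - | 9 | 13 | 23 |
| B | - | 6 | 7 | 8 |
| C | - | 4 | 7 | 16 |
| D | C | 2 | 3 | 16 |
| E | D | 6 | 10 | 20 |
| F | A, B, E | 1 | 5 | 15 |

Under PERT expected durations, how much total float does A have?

10 days

te_A = (9 + 4·13 + 23)/6 = 84/6 = 14
te_B = (6 + 4·7 + 8)/6 = 42/6 = 7
te_C = (4 + 4·7 + 16)/6 = 48/6 = 8
te_D = (2 + 4·3 + 16)/6 = 30/6 = 5
te_E = (6 + 4·10 + 20)/6 = 66/6 = 11
te_F = (1 + 4·5 + 15)/6 = 36/6 = 6

Forward pass:
ES_A = 0; EF_A = 14
ES_B = 0; EF_B = 7
ES_C = 0; EF_C = 8
ES_D = 8; EF_D = 8+5 = 13
ES_E = 13; EF_E = 13+11 = 24
ES_F = max(EF_A=14, EF_B=7, EF_E=24) = 24; EF_F = 24+6 = 30
Expected project duration μ = 30 days. Critical path: C → D → E → F.

Backward pass:
LF_F = 30; LS_F = 30−6 = 24
LF_E = LS_F = 24; LS_E = 24−11 = 13
LF_D = LS_E = 13; LS_D = 13−5 = 8
LF_C = LS_D = 8; LS_C = 8−8 = 0
LF_B = LS_F = 24; LS_B = 24−7 = 17
LF_A = LS_F = 24; LS_A = 24−14 = 10
Slack_A = LS_A − ES_A = 10 − 0 = 10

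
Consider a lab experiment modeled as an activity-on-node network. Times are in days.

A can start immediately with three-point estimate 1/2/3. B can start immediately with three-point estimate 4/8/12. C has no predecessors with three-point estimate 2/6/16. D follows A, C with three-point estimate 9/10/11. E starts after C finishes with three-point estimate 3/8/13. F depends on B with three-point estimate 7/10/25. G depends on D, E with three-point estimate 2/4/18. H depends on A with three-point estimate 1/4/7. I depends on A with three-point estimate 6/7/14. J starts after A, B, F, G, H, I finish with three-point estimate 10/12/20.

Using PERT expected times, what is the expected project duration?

36 days

te_A = (1 + 4·2 + 3)/6 = 12/6 = 2
te_B = (4 + 4·8 + 12)/6 = 48/6 = 8
te_C = (2 + 4·6 + 16)/6 = 42/6 = 7
te_D = (9 + 4·10 + 11)/6 = 60/6 = 10
te_E = (3 + 4·8 + 13)/6 = 48/6 = 8
te_F = (7 + 4·10 + 25)/6 = 72/6 = 12
te_G = (2 + 4·4 + 18)/6 = 36/6 = 6
te_H = (1 + 4·4 + 7)/6 = 24/6 = 4
te_I = (6 + 4·7 + 14)/6 = 48/6 = 8
te_J = (10 + 4·12 + 20)/6 = 78/6 = 13

Forward pass:
ES_A = 0; EF_A = 2
ES_B = 0; EF_B = 8
ES_C = 0; EF_C = 7
ES_D = max(EF_A=2, EF_C=7) = 7; EF_D = 7+10 = 17
ES_E = 7; EF_E = 7+8 = 15
ES_F = 8; EF_F = 8+12 = 20
ES_G = max(EF_D=17, EF_E=15) = 17; EF_G = 17+6 = 23
ES_H = 2; EF_H = 2+4 = 6
ES_I = 2; EF_I = 2+8 = 10
ES_J = max(EF_A=2, EF_B=8, EF_F=20, EF_G=23, EF_H=6, EF_I=10) = 23; EF_J = 23+13 = 36
Expected project duration μ = 36 days. Critical path: C → D → G → J.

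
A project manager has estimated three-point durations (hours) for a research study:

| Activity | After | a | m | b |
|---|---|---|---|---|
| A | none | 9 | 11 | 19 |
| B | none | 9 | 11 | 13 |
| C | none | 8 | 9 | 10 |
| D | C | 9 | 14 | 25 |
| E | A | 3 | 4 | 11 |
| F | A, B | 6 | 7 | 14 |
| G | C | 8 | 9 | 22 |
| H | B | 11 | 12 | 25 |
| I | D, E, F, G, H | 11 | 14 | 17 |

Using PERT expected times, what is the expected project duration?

39 hours

te_A = (9 + 4·11 + 19)/6 = 72/6 = 12
te_B = (9 + 4·11 + 13)/6 = 66/6 = 11
te_C = (8 + 4·9 + 10)/6 = 54/6 = 9
te_D = (9 + 4·14 + 25)/6 = 90/6 = 15
te_E = (3 + 4·4 + 11)/6 = 30/6 = 5
te_F = (6 + 4·7 + 14)/6 = 48/6 = 8
te_G = (8 + 4·9 + 22)/6 = 66/6 = 11
te_H = (11 + 4·12 + 25)/6 = 84/6 = 14
te_I = (11 + 4·14 + 17)/6 = 84/6 = 14

Forward pass:
ES_A = 0; EF_A = 12
ES_B = 0; EF_B = 11
ES_C = 0; EF_C = 9
ES_D = 9; EF_D = 9+15 = 24
ES_E = 12; EF_E = 12+5 = 17
ES_F = max(EF_A=12, EF_B=11) = 12; EF_F = 12+8 = 20
ES_G = 9; EF_G = 9+11 = 20
ES_H = 11; EF_H = 11+14 = 25
ES_I = max(EF_D=24, EF_E=17, EF_F=20, EF_G=20, EF_H=25) = 25; EF_I = 25+14 = 39
Expected project duration μ = 39 hours. Critical path: B → H → I.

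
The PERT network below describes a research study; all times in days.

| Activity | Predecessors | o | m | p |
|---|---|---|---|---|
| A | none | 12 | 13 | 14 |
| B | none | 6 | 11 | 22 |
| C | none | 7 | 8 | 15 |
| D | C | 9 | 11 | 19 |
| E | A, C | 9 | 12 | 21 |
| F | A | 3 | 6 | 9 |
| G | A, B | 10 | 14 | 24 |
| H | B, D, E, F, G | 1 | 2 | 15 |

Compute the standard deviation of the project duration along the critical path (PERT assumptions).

3.32 days

te_A = (12 + 4·13 + 14)/6 = 78/6 = 13; σ²_A = ((14−12)/6)² = 0.111
te_B = (6 + 4·11 + 22)/6 = 72/6 = 12; σ²_B = ((22−6)/6)² = 7.111
te_C = (7 + 4·8 + 15)/6 = 54/6 = 9; σ²_C = ((15−7)/6)² = 1.778
te_D = (9 + 4·11 + 19)/6 = 72/6 = 12; σ²_D = ((19−9)/6)² = 2.778
te_E = (9 + 4·12 + 21)/6 = 78/6 = 13; σ²_E = ((21−9)/6)² = 4.000
te_F = (3 + 4·6 + 9)/6 = 36/6 = 6; σ²_F = ((9−3)/6)² = 1.000
te_G = (10 + 4·14 + 24)/6 = 90/6 = 15; σ²_G = ((24−10)/6)² = 5.444
te_H = (1 + 4·2 + 15)/6 = 24/6 = 4; σ²_H = ((15−1)/6)² = 5.444

Forward pass:
ES_A = 0; EF_A = 13
ES_B = 0; EF_B = 12
ES_C = 0; EF_C = 9
ES_D = 9; EF_D = 9+12 = 21
ES_E = max(EF_A=13, EF_C=9) = 13; EF_E = 13+13 = 26
ES_F = 13; EF_F = 13+6 = 19
ES_G = max(EF_A=13, EF_B=12) = 13; EF_G = 13+15 = 28
ES_H = max(EF_B=12, EF_D=21, EF_E=26, EF_F=19, EF_G=28) = 28; EF_H = 28+4 = 32
Expected project duration μ = 32 days. Critical path: A → G → H.

Variance along critical path = 0.111 + 5.444 + 5.444 = 11.000
σ = √11.000 = 3.317 days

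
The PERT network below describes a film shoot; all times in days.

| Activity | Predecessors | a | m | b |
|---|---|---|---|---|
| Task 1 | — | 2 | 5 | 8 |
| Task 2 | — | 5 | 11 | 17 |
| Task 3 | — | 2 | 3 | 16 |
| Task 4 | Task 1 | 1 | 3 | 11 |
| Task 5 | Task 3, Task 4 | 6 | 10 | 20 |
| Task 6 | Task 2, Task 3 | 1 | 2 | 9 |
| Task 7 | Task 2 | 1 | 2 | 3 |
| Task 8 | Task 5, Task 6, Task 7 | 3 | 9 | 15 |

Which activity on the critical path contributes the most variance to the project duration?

Task 5

te_Task 1 = (2 + 4·5 + 8)/6 = 30/6 = 5; σ²_Task 1 = ((8−2)/6)² = 1.000
te_Task 2 = (5 + 4·11 + 17)/6 = 66/6 = 11; σ²_Task 2 = ((17−5)/6)² = 4.000
te_Task 3 = (2 + 4·3 + 16)/6 = 30/6 = 5; σ²_Task 3 = ((16−2)/6)² = 5.444
te_Task 4 = (1 + 4·3 + 11)/6 = 24/6 = 4; σ²_Task 4 = ((11−1)/6)² = 2.778
te_Task 5 = (6 + 4·10 + 20)/6 = 66/6 = 11; σ²_Task 5 = ((20−6)/6)² = 5.444
te_Task 6 = (1 + 4·2 + 9)/6 = 18/6 = 3; σ²_Task 6 = ((9−1)/6)² = 1.778
te_Task 7 = (1 + 4·2 + 3)/6 = 12/6 = 2; σ²_Task 7 = ((3−1)/6)² = 0.111
te_Task 8 = (3 + 4·9 + 15)/6 = 54/6 = 9; σ²_Task 8 = ((15−3)/6)² = 4.000

Forward pass:
ES_Task 1 = 0; EF_Task 1 = 5
ES_Task 2 = 0; EF_Task 2 = 11
ES_Task 3 = 0; EF_Task 3 = 5
ES_Task 4 = 5; EF_Task 4 = 5+4 = 9
ES_Task 5 = max(EF_Task 3=5, EF_Task 4=9) = 9; EF_Task 5 = 9+11 = 20
ES_Task 6 = max(EF_Task 2=11, EF_Task 3=5) = 11; EF_Task 6 = 11+3 = 14
ES_Task 7 = 11; EF_Task 7 = 11+2 = 13
ES_Task 8 = max(EF_Task 5=20, EF_Task 6=14, EF_Task 7=13) = 20; EF_Task 8 = 20+9 = 29
Expected project duration μ = 29 days. Critical path: Task 1 → Task 4 → Task 5 → Task 8.

Variances on critical path: σ²_Task 1=1.000, σ²_Task 4=2.778, σ²_Task 5=5.444, σ²_Task 8=4.000.
Largest is σ²_Task 5 = 5.444.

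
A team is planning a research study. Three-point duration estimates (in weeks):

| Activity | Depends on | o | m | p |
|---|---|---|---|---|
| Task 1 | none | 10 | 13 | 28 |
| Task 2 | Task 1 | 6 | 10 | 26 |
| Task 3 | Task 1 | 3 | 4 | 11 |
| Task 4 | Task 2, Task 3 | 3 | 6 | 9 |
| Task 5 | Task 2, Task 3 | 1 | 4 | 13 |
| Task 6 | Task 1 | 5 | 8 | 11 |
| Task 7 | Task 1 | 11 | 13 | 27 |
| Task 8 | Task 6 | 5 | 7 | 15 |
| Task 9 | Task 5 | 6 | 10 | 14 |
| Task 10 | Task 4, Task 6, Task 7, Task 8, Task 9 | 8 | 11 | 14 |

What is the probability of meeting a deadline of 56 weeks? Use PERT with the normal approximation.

te_Task 1 = (10 + 4·13 + 28)/6 = 90/6 = 15; σ²_Task 1 = ((28−10)/6)² = 9.000
te_Task 2 = (6 + 4·10 + 26)/6 = 72/6 = 12; σ²_Task 2 = ((26−6)/6)² = 11.111
te_Task 3 = (3 + 4·4 + 11)/6 = 30/6 = 5; σ²_Task 3 = ((11−3)/6)² = 1.778
te_Task 4 = (3 + 4·6 + 9)/6 = 36/6 = 6; σ²_Task 4 = ((9−3)/6)² = 1.000
te_Task 5 = (1 + 4·4 + 13)/6 = 30/6 = 5; σ²_Task 5 = ((13−1)/6)² = 4.000
te_Task 6 = (5 + 4·8 + 11)/6 = 48/6 = 8; σ²_Task 6 = ((11−5)/6)² = 1.000
te_Task 7 = (11 + 4·13 + 27)/6 = 90/6 = 15; σ²_Task 7 = ((27−11)/6)² = 7.111
te_Task 8 = (5 + 4·7 + 15)/6 = 48/6 = 8; σ²_Task 8 = ((15−5)/6)² = 2.778
te_Task 9 = (6 + 4·10 + 14)/6 = 60/6 = 10; σ²_Task 9 = ((14−6)/6)² = 1.778
te_Task 10 = (8 + 4·11 + 14)/6 = 66/6 = 11; σ²_Task 10 = ((14−8)/6)² = 1.000

Forward pass:
ES_Task 1 = 0; EF_Task 1 = 15
ES_Task 2 = 15; EF_Task 2 = 15+12 = 27
ES_Task 3 = 15; EF_Task 3 = 15+5 = 20
ES_Task 4 = max(EF_Task 2=27, EF_Task 3=20) = 27; EF_Task 4 = 27+6 = 33
ES_Task 5 = max(EF_Task 2=27, EF_Task 3=20) = 27; EF_Task 5 = 27+5 = 32
ES_Task 6 = 15; EF_Task 6 = 15+8 = 23
ES_Task 7 = 15; EF_Task 7 = 15+15 = 30
ES_Task 8 = 23; EF_Task 8 = 23+8 = 31
ES_Task 9 = 32; EF_Task 9 = 32+10 = 42
ES_Task 10 = max(EF_Task 4=33, EF_Task 6=23, EF_Task 7=30, EF_Task 8=31, EF_Task 9=42) = 42; EF_Task 10 = 42+11 = 53
Expected project duration μ = 53 weeks. Critical path: Task 1 → Task 2 → Task 5 → Task 9 → Task 10.

Variance along critical path = 9.000 + 11.111 + 4.000 + 1.778 + 1.000 = 26.889; σ = √26.889 = 5.185 weeks.
Z = (56 − 53) / 5.185 = 0.579
P(T ≤ 56) = Φ(0.579) ≈ 0.719

0.719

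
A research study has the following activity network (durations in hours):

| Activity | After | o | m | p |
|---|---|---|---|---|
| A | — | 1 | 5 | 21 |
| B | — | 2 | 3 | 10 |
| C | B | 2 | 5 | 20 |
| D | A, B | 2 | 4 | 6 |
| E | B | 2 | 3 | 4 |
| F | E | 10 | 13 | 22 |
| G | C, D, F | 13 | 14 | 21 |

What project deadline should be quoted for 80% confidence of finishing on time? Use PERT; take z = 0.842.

te_A = (1 + 4·5 + 21)/6 = 42/6 = 7; σ²_A = ((21−1)/6)² = 11.111
te_B = (2 + 4·3 + 10)/6 = 24/6 = 4; σ²_B = ((10−2)/6)² = 1.778
te_C = (2 + 4·5 + 20)/6 = 42/6 = 7; σ²_C = ((20−2)/6)² = 9.000
te_D = (2 + 4·4 + 6)/6 = 24/6 = 4; σ²_D = ((6−2)/6)² = 0.444
te_E = (2 + 4·3 + 4)/6 = 18/6 = 3; σ²_E = ((4−2)/6)² = 0.111
te_F = (10 + 4·13 + 22)/6 = 84/6 = 14; σ²_F = ((22−10)/6)² = 4.000
te_G = (13 + 4·14 + 21)/6 = 90/6 = 15; σ²_G = ((21−13)/6)² = 1.778

Forward pass:
ES_A = 0; EF_A = 7
ES_B = 0; EF_B = 4
ES_C = 4; EF_C = 4+7 = 11
ES_D = max(EF_A=7, EF_B=4) = 7; EF_D = 7+4 = 11
ES_E = 4; EF_E = 4+3 = 7
ES_F = 7; EF_F = 7+14 = 21
ES_G = max(EF_C=11, EF_D=11, EF_F=21) = 21; EF_G = 21+15 = 36
Expected project duration μ = 36 hours. Critical path: B → E → F → G.

Variance along critical path = 1.778 + 0.111 + 4.000 + 1.778 = 7.667; σ = 2.769 hours.
D = μ + z·σ = 36 + 0.842·2.769 = 38.3 hours

38.3 hours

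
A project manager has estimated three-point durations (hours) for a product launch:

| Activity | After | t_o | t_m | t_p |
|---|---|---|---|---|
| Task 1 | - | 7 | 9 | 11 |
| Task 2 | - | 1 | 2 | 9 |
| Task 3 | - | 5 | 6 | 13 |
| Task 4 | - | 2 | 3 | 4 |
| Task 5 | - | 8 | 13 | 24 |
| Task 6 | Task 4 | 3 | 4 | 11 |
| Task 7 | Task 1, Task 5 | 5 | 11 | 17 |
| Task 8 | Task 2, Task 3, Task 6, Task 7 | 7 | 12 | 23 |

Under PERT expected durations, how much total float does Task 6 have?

te_Task 1 = (7 + 4·9 + 11)/6 = 54/6 = 9
te_Task 2 = (1 + 4·2 + 9)/6 = 18/6 = 3
te_Task 3 = (5 + 4·6 + 13)/6 = 42/6 = 7
te_Task 4 = (2 + 4·3 + 4)/6 = 18/6 = 3
te_Task 5 = (8 + 4·13 + 24)/6 = 84/6 = 14
te_Task 6 = (3 + 4·4 + 11)/6 = 30/6 = 5
te_Task 7 = (5 + 4·11 + 17)/6 = 66/6 = 11
te_Task 8 = (7 + 4·12 + 23)/6 = 78/6 = 13

Forward pass:
ES_Task 1 = 0; EF_Task 1 = 9
ES_Task 2 = 0; EF_Task 2 = 3
ES_Task 3 = 0; EF_Task 3 = 7
ES_Task 4 = 0; EF_Task 4 = 3
ES_Task 5 = 0; EF_Task 5 = 14
ES_Task 6 = 3; EF_Task 6 = 3+5 = 8
ES_Task 7 = max(EF_Task 1=9, EF_Task 5=14) = 14; EF_Task 7 = 14+11 = 25
ES_Task 8 = max(EF_Task 2=3, EF_Task 3=7, EF_Task 6=8, EF_Task 7=25) = 25; EF_Task 8 = 25+13 = 38
Expected project duration μ = 38 hours. Critical path: Task 5 → Task 7 → Task 8.

Backward pass:
LF_Task 8 = 38; LS_Task 8 = 38−13 = 25
LF_Task 7 = LS_Task 8 = 25; LS_Task 7 = 25−11 = 14
LF_Task 6 = LS_Task 8 = 25; LS_Task 6 = 25−5 = 20
LF_Task 5 = LS_Task 7 = 14; LS_Task 5 = 14−14 = 0
LF_Task 4 = LS_Task 6 = 20; LS_Task 4 = 20−3 = 17
LF_Task 3 = LS_Task 8 = 25; LS_Task 3 = 25−7 = 18
LF_Task 2 = LS_Task 8 = 25; LS_Task 2 = 25−3 = 22
LF_Task 1 = LS_Task 7 = 14; LS_Task 1 = 14−9 = 5
Slack_Task 6 = LS_Task 6 − ES_Task 6 = 20 − 3 = 17

17 hours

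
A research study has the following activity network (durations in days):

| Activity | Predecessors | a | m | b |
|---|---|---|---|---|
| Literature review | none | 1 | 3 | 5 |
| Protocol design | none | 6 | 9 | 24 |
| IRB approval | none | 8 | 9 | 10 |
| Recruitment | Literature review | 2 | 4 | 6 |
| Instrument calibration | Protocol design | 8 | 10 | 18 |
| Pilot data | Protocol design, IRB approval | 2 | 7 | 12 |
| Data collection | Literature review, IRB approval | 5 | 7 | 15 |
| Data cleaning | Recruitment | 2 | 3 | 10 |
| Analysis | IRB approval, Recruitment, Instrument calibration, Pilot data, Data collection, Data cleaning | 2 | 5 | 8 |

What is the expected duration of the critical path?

te_Literature review = (1 + 4·3 + 5)/6 = 18/6 = 3
te_Protocol design = (6 + 4·9 + 24)/6 = 66/6 = 11
te_IRB approval = (8 + 4·9 + 10)/6 = 54/6 = 9
te_Recruitment = (2 + 4·4 + 6)/6 = 24/6 = 4
te_Instrument calibration = (8 + 4·10 + 18)/6 = 66/6 = 11
te_Pilot data = (2 + 4·7 + 12)/6 = 42/6 = 7
te_Data collection = (5 + 4·7 + 15)/6 = 48/6 = 8
te_Data cleaning = (2 + 4·3 + 10)/6 = 24/6 = 4
te_Analysis = (2 + 4·5 + 8)/6 = 30/6 = 5

Forward pass:
ES_Literature review = 0; EF_Literature review = 3
ES_Protocol design = 0; EF_Protocol design = 11
ES_IRB approval = 0; EF_IRB approval = 9
ES_Recruitment = 3; EF_Recruitment = 3+4 = 7
ES_Instrument calibration = 11; EF_Instrument calibration = 11+11 = 22
ES_Pilot data = max(EF_Protocol design=11, EF_IRB approval=9) = 11; EF_Pilot data = 11+7 = 18
ES_Data collection = max(EF_Literature review=3, EF_IRB approval=9) = 9; EF_Data collection = 9+8 = 17
ES_Data cleaning = 7; EF_Data cleaning = 7+4 = 11
ES_Analysis = max(EF_IRB approval=9, EF_Recruitment=7, EF_Instrument calibration=22, EF_Pilot data=18, EF_Data collection=17, EF_Data cleaning=11) = 22; EF_Analysis = 22+5 = 27
Expected project duration μ = 27 days. Critical path: Protocol design → Instrument calibration → Analysis.

27 days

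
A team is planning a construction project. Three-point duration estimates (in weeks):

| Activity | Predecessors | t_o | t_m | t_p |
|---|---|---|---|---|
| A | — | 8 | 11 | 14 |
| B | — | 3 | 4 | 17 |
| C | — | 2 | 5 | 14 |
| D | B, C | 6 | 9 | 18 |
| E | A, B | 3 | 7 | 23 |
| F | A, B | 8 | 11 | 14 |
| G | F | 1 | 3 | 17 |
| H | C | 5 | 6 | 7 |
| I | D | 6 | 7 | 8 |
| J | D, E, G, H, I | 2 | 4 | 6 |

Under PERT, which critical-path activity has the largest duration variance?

te_A = (8 + 4·11 + 14)/6 = 66/6 = 11; σ²_A = ((14−8)/6)² = 1.000
te_B = (3 + 4·4 + 17)/6 = 36/6 = 6; σ²_B = ((17−3)/6)² = 5.444
te_C = (2 + 4·5 + 14)/6 = 36/6 = 6; σ²_C = ((14−2)/6)² = 4.000
te_D = (6 + 4·9 + 18)/6 = 60/6 = 10; σ²_D = ((18−6)/6)² = 4.000
te_E = (3 + 4·7 + 23)/6 = 54/6 = 9; σ²_E = ((23−3)/6)² = 11.111
te_F = (8 + 4·11 + 14)/6 = 66/6 = 11; σ²_F = ((14−8)/6)² = 1.000
te_G = (1 + 4·3 + 17)/6 = 30/6 = 5; σ²_G = ((17−1)/6)² = 7.111
te_H = (5 + 4·6 + 7)/6 = 36/6 = 6; σ²_H = ((7−5)/6)² = 0.111
te_I = (6 + 4·7 + 8)/6 = 42/6 = 7; σ²_I = ((8−6)/6)² = 0.111
te_J = (2 + 4·4 + 6)/6 = 24/6 = 4; σ²_J = ((6−2)/6)² = 0.444

Forward pass:
ES_A = 0; EF_A = 11
ES_B = 0; EF_B = 6
ES_C = 0; EF_C = 6
ES_D = max(EF_B=6, EF_C=6) = 6; EF_D = 6+10 = 16
ES_E = max(EF_A=11, EF_B=6) = 11; EF_E = 11+9 = 20
ES_F = max(EF_A=11, EF_B=6) = 11; EF_F = 11+11 = 22
ES_G = 22; EF_G = 22+5 = 27
ES_H = 6; EF_H = 6+6 = 12
ES_I = 16; EF_I = 16+7 = 23
ES_J = max(EF_D=16, EF_E=20, EF_G=27, EF_H=12, EF_I=23) = 27; EF_J = 27+4 = 31
Expected project duration μ = 31 weeks. Critical path: A → F → G → J.

Variances on critical path: σ²_A=1.000, σ²_F=1.000, σ²_G=7.111, σ²_J=0.444.
Largest is σ²_G = 7.111.

G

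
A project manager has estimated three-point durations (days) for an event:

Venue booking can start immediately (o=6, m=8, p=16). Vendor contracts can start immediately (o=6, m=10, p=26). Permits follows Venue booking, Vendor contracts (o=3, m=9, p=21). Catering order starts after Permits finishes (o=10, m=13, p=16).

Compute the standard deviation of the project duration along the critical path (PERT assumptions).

4.59 days

te_Venue booking = (6 + 4·8 + 16)/6 = 54/6 = 9; σ²_Venue booking = ((16−6)/6)² = 2.778
te_Vendor contracts = (6 + 4·10 + 26)/6 = 72/6 = 12; σ²_Vendor contracts = ((26−6)/6)² = 11.111
te_Permits = (3 + 4·9 + 21)/6 = 60/6 = 10; σ²_Permits = ((21−3)/6)² = 9.000
te_Catering order = (10 + 4·13 + 16)/6 = 78/6 = 13; σ²_Catering order = ((16−10)/6)² = 1.000

Forward pass:
ES_Venue booking = 0; EF_Venue booking = 9
ES_Vendor contracts = 0; EF_Vendor contracts = 12
ES_Permits = max(EF_Venue booking=9, EF_Vendor contracts=12) = 12; EF_Permits = 12+10 = 22
ES_Catering order = 22; EF_Catering order = 22+13 = 35
Expected project duration μ = 35 days. Critical path: Vendor contracts → Permits → Catering order.

Variance along critical path = 11.111 + 9.000 + 1.000 = 21.111
σ = √21.111 = 4.595 days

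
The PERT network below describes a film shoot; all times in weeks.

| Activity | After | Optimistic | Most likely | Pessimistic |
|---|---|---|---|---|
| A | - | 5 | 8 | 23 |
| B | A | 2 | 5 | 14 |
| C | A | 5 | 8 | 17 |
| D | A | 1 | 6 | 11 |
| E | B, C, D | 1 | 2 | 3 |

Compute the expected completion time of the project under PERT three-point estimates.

21 weeks

te_A = (5 + 4·8 + 23)/6 = 60/6 = 10
te_B = (2 + 4·5 + 14)/6 = 36/6 = 6
te_C = (5 + 4·8 + 17)/6 = 54/6 = 9
te_D = (1 + 4·6 + 11)/6 = 36/6 = 6
te_E = (1 + 4·2 + 3)/6 = 12/6 = 2

Forward pass:
ES_A = 0; EF_A = 10
ES_B = 10; EF_B = 10+6 = 16
ES_C = 10; EF_C = 10+9 = 19
ES_D = 10; EF_D = 10+6 = 16
ES_E = max(EF_B=16, EF_C=19, EF_D=16) = 19; EF_E = 19+2 = 21
Expected project duration μ = 21 weeks. Critical path: A → C → E.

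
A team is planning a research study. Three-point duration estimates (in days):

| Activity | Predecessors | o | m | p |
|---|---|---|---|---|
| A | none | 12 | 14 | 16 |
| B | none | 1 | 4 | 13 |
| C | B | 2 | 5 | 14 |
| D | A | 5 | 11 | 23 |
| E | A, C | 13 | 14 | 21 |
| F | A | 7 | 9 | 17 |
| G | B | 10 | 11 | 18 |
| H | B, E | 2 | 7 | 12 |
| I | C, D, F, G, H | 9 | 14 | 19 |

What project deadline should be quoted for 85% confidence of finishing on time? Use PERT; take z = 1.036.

te_A = (12 + 4·14 + 16)/6 = 84/6 = 14; σ²_A = ((16−12)/6)² = 0.444
te_B = (1 + 4·4 + 13)/6 = 30/6 = 5; σ²_B = ((13−1)/6)² = 4.000
te_C = (2 + 4·5 + 14)/6 = 36/6 = 6; σ²_C = ((14−2)/6)² = 4.000
te_D = (5 + 4·11 + 23)/6 = 72/6 = 12; σ²_D = ((23−5)/6)² = 9.000
te_E = (13 + 4·14 + 21)/6 = 90/6 = 15; σ²_E = ((21−13)/6)² = 1.778
te_F = (7 + 4·9 + 17)/6 = 60/6 = 10; σ²_F = ((17−7)/6)² = 2.778
te_G = (10 + 4·11 + 18)/6 = 72/6 = 12; σ²_G = ((18−10)/6)² = 1.778
te_H = (2 + 4·7 + 12)/6 = 42/6 = 7; σ²_H = ((12−2)/6)² = 2.778
te_I = (9 + 4·14 + 19)/6 = 84/6 = 14; σ²_I = ((19−9)/6)² = 2.778

Forward pass:
ES_A = 0; EF_A = 14
ES_B = 0; EF_B = 5
ES_C = 5; EF_C = 5+6 = 11
ES_D = 14; EF_D = 14+12 = 26
ES_E = max(EF_A=14, EF_C=11) = 14; EF_E = 14+15 = 29
ES_F = 14; EF_F = 14+10 = 24
ES_G = 5; EF_G = 5+12 = 17
ES_H = max(EF_B=5, EF_E=29) = 29; EF_H = 29+7 = 36
ES_I = max(EF_C=11, EF_D=26, EF_F=24, EF_G=17, EF_H=36) = 36; EF_I = 36+14 = 50
Expected project duration μ = 50 days. Critical path: A → E → H → I.

Variance along critical path = 0.444 + 1.778 + 2.778 + 2.778 = 7.778; σ = 2.789 days.
D = μ + z·σ = 50 + 1.036·2.789 = 52.9 days

52.9 days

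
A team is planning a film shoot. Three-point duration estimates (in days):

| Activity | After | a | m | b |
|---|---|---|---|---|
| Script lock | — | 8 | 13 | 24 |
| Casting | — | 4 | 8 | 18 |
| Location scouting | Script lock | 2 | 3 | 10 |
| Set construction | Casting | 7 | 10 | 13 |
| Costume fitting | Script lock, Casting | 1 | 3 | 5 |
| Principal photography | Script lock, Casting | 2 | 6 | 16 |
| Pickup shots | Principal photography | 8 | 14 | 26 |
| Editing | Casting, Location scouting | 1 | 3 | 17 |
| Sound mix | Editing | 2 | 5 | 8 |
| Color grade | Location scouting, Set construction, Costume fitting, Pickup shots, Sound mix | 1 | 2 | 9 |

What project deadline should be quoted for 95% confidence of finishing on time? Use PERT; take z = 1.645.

46.9 days

te_Script lock = (8 + 4·13 + 24)/6 = 84/6 = 14; σ²_Script lock = ((24−8)/6)² = 7.111
te_Casting = (4 + 4·8 + 18)/6 = 54/6 = 9; σ²_Casting = ((18−4)/6)² = 5.444
te_Location scouting = (2 + 4·3 + 10)/6 = 24/6 = 4; σ²_Location scouting = ((10−2)/6)² = 1.778
te_Set construction = (7 + 4·10 + 13)/6 = 60/6 = 10; σ²_Set construction = ((13−7)/6)² = 1.000
te_Costume fitting = (1 + 4·3 + 5)/6 = 18/6 = 3; σ²_Costume fitting = ((5−1)/6)² = 0.444
te_Principal photography = (2 + 4·6 + 16)/6 = 42/6 = 7; σ²_Principal photography = ((16−2)/6)² = 5.444
te_Pickup shots = (8 + 4·14 + 26)/6 = 90/6 = 15; σ²_Pickup shots = ((26−8)/6)² = 9.000
te_Editing = (1 + 4·3 + 17)/6 = 30/6 = 5; σ²_Editing = ((17−1)/6)² = 7.111
te_Sound mix = (2 + 4·5 + 8)/6 = 30/6 = 5; σ²_Sound mix = ((8−2)/6)² = 1.000
te_Color grade = (1 + 4·2 + 9)/6 = 18/6 = 3; σ²_Color grade = ((9−1)/6)² = 1.778

Forward pass:
ES_Script lock = 0; EF_Script lock = 14
ES_Casting = 0; EF_Casting = 9
ES_Location scouting = 14; EF_Location scouting = 14+4 = 18
ES_Set construction = 9; EF_Set construction = 9+10 = 19
ES_Costume fitting = max(EF_Script lock=14, EF_Casting=9) = 14; EF_Costume fitting = 14+3 = 17
ES_Principal photography = max(EF_Script lock=14, EF_Casting=9) = 14; EF_Principal photography = 14+7 = 21
ES_Pickup shots = 21; EF_Pickup shots = 21+15 = 36
ES_Editing = max(EF_Casting=9, EF_Location scouting=18) = 18; EF_Editing = 18+5 = 23
ES_Sound mix = 23; EF_Sound mix = 23+5 = 28
ES_Color grade = max(EF_Location scouting=18, EF_Set construction=19, EF_Costume fitting=17, EF_Pickup shots=36, EF_Sound mix=28) = 36; EF_Color grade = 36+3 = 39
Expected project duration μ = 39 days. Critical path: Script lock → Principal photography → Pickup shots → Color grade.

Variance along critical path = 7.111 + 5.444 + 9.000 + 1.778 = 23.333; σ = 4.830 days.
D = μ + z·σ = 39 + 1.645·4.830 = 46.9 days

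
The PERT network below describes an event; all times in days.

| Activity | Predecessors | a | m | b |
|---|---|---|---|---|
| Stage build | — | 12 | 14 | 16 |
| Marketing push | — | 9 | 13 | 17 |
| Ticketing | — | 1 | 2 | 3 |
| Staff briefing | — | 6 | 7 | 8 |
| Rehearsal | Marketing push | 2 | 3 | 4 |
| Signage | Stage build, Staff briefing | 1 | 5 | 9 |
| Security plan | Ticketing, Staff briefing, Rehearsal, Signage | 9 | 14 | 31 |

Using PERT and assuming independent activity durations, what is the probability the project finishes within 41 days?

te_Stage build = (12 + 4·14 + 16)/6 = 84/6 = 14; σ²_Stage build = ((16−12)/6)² = 0.444
te_Marketing push = (9 + 4·13 + 17)/6 = 78/6 = 13; σ²_Marketing push = ((17−9)/6)² = 1.778
te_Ticketing = (1 + 4·2 + 3)/6 = 12/6 = 2; σ²_Ticketing = ((3−1)/6)² = 0.111
te_Staff briefing = (6 + 4·7 + 8)/6 = 42/6 = 7; σ²_Staff briefing = ((8−6)/6)² = 0.111
te_Rehearsal = (2 + 4·3 + 4)/6 = 18/6 = 3; σ²_Rehearsal = ((4−2)/6)² = 0.111
te_Signage = (1 + 4·5 + 9)/6 = 30/6 = 5; σ²_Signage = ((9−1)/6)² = 1.778
te_Security plan = (9 + 4·14 + 31)/6 = 96/6 = 16; σ²_Security plan = ((31−9)/6)² = 13.444

Forward pass:
ES_Stage build = 0; EF_Stage build = 14
ES_Marketing push = 0; EF_Marketing push = 13
ES_Ticketing = 0; EF_Ticketing = 2
ES_Staff briefing = 0; EF_Staff briefing = 7
ES_Rehearsal = 13; EF_Rehearsal = 13+3 = 16
ES_Signage = max(EF_Stage build=14, EF_Staff briefing=7) = 14; EF_Signage = 14+5 = 19
ES_Security plan = max(EF_Ticketing=2, EF_Staff briefing=7, EF_Rehearsal=16, EF_Signage=19) = 19; EF_Security plan = 19+16 = 35
Expected project duration μ = 35 days. Critical path: Stage build → Signage → Security plan.

Variance along critical path = 0.444 + 1.778 + 13.444 = 15.667; σ = √15.667 = 3.958 days.
Z = (41 − 35) / 3.958 = 1.516
P(T ≤ 41) = Φ(1.516) ≈ 0.935

0.935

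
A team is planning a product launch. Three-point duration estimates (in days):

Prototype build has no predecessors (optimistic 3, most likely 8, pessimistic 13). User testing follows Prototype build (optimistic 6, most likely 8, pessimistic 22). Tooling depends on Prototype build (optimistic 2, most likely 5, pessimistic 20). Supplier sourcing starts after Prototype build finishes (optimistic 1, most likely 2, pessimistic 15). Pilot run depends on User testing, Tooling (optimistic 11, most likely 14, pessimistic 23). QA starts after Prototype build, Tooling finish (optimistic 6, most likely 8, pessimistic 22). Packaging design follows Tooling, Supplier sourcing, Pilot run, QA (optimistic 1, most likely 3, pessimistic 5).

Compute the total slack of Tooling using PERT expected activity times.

3 days

te_Prototype build = (3 + 4·8 + 13)/6 = 48/6 = 8
te_User testing = (6 + 4·8 + 22)/6 = 60/6 = 10
te_Tooling = (2 + 4·5 + 20)/6 = 42/6 = 7
te_Supplier sourcing = (1 + 4·2 + 15)/6 = 24/6 = 4
te_Pilot run = (11 + 4·14 + 23)/6 = 90/6 = 15
te_QA = (6 + 4·8 + 22)/6 = 60/6 = 10
te_Packaging design = (1 + 4·3 + 5)/6 = 18/6 = 3

Forward pass:
ES_Prototype build = 0; EF_Prototype build = 8
ES_User testing = 8; EF_User testing = 8+10 = 18
ES_Tooling = 8; EF_Tooling = 8+7 = 15
ES_Supplier sourcing = 8; EF_Supplier sourcing = 8+4 = 12
ES_Pilot run = max(EF_User testing=18, EF_Tooling=15) = 18; EF_Pilot run = 18+15 = 33
ES_QA = max(EF_Prototype build=8, EF_Tooling=15) = 15; EF_QA = 15+10 = 25
ES_Packaging design = max(EF_Tooling=15, EF_Supplier sourcing=12, EF_Pilot run=33, EF_QA=25) = 33; EF_Packaging design = 33+3 = 36
Expected project duration μ = 36 days. Critical path: Prototype build → User testing → Pilot run → Packaging design.

Backward pass:
LF_Packaging design = 36; LS_Packaging design = 36−3 = 33
LF_QA = LS_Packaging design = 33; LS_QA = 33−10 = 23
LF_Pilot run = LS_Packaging design = 33; LS_Pilot run = 33−15 = 18
LF_Supplier sourcing = LS_Packaging design = 33; LS_Supplier sourcing = 33−4 = 29
LF_Tooling = min(LS_Pilot run=18, LS_QA=23, LS_Packaging design=33) = 18; LS_Tooling = 18−7 = 11
LF_User testing = LS_Pilot run = 18; LS_User testing = 18−10 = 8
LF_Prototype build = min(LS_User testing=8, LS_Tooling=11, LS_Supplier sourcing=29, LS_QA=23) = 8; LS_Prototype build = 8−8 = 0
Slack_Tooling = LS_Tooling − ES_Tooling = 11 − 8 = 3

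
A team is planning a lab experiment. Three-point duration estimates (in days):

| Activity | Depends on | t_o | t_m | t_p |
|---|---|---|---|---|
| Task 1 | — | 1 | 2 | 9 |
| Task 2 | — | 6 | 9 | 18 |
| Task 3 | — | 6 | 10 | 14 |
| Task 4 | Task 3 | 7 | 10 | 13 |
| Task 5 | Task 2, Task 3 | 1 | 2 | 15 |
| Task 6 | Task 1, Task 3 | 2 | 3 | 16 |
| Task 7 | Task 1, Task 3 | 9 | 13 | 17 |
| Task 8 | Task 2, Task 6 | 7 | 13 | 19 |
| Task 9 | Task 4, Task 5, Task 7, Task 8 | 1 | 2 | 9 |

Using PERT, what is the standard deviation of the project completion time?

3.61 days

te_Task 1 = (1 + 4·2 + 9)/6 = 18/6 = 3; σ²_Task 1 = ((9−1)/6)² = 1.778
te_Task 2 = (6 + 4·9 + 18)/6 = 60/6 = 10; σ²_Task 2 = ((18−6)/6)² = 4.000
te_Task 3 = (6 + 4·10 + 14)/6 = 60/6 = 10; σ²_Task 3 = ((14−6)/6)² = 1.778
te_Task 4 = (7 + 4·10 + 13)/6 = 60/6 = 10; σ²_Task 4 = ((13−7)/6)² = 1.000
te_Task 5 = (1 + 4·2 + 15)/6 = 24/6 = 4; σ²_Task 5 = ((15−1)/6)² = 5.444
te_Task 6 = (2 + 4·3 + 16)/6 = 30/6 = 5; σ²_Task 6 = ((16−2)/6)² = 5.444
te_Task 7 = (9 + 4·13 + 17)/6 = 78/6 = 13; σ²_Task 7 = ((17−9)/6)² = 1.778
te_Task 8 = (7 + 4·13 + 19)/6 = 78/6 = 13; σ²_Task 8 = ((19−7)/6)² = 4.000
te_Task 9 = (1 + 4·2 + 9)/6 = 18/6 = 3; σ²_Task 9 = ((9−1)/6)² = 1.778

Forward pass:
ES_Task 1 = 0; EF_Task 1 = 3
ES_Task 2 = 0; EF_Task 2 = 10
ES_Task 3 = 0; EF_Task 3 = 10
ES_Task 4 = 10; EF_Task 4 = 10+10 = 20
ES_Task 5 = max(EF_Task 2=10, EF_Task 3=10) = 10; EF_Task 5 = 10+4 = 14
ES_Task 6 = max(EF_Task 1=3, EF_Task 3=10) = 10; EF_Task 6 = 10+5 = 15
ES_Task 7 = max(EF_Task 1=3, EF_Task 3=10) = 10; EF_Task 7 = 10+13 = 23
ES_Task 8 = max(EF_Task 2=10, EF_Task 6=15) = 15; EF_Task 8 = 15+13 = 28
ES_Task 9 = max(EF_Task 4=20, EF_Task 5=14, EF_Task 7=23, EF_Task 8=28) = 28; EF_Task 9 = 28+3 = 31
Expected project duration μ = 31 days. Critical path: Task 3 → Task 6 → Task 8 → Task 9.

Variance along critical path = 1.778 + 5.444 + 4.000 + 1.778 = 13.000
σ = √13.000 = 3.606 days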